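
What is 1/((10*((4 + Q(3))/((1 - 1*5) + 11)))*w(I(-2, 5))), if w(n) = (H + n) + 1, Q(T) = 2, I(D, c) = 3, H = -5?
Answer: -7/60 ≈ -0.11667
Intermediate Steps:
w(n) = -4 + n (w(n) = (-5 + n) + 1 = -4 + n)
1/((10*((4 + Q(3))/((1 - 1*5) + 11)))*w(I(-2, 5))) = 1/((10*((4 + 2)/((1 - 1*5) + 11)))*(-4 + 3)) = 1/((10*(6/((1 - 5) + 11)))*(-1)) = 1/((10*(6/(-4 + 11)))*(-1)) = 1/((10*(6/7))*(-1)) = 1/((60/7)*(-1)) = 1/(-60/7) = -7/60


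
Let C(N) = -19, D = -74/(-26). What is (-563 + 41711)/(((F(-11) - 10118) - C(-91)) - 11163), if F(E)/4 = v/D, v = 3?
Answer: -761238/393269 ≈ -1.9357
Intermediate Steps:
D = 37/13 (D = -74*(-1/26) = 37/13 ≈ 2.8462)
F(E) = 156/37 (F(E) = 4*(3/(37/13)) = 4*(3*(13/37)) = 4*(39/37) = 156/37)
(-563 + 41711)/(((F(-11) - 10118) - C(-91)) - 11163) = (-563 + 41711)/(((156/37 - 10118) - 1*(-19)) - 11163) = 41148/((-374210/37 + 19) - 11163) = 41148/(-373507/37 - 11163) = 41148/(-786538/37) = 41148*(-37/786538) = -761238/393269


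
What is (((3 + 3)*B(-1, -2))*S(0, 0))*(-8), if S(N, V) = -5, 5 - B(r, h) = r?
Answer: 1440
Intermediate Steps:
B(r, h) = 5 - r
(((3 + 3)*B(-1, -2))*S(0, 0))*(-8) = (((3 + 3)*(5 - 1*(-1)))*(-5))*(-8) = ((6*(5 + 1))*(-5))*(-8) = ((6*6)*(-5))*(-8) = (36*(-5))*(-8) = -180*(-8) = 1440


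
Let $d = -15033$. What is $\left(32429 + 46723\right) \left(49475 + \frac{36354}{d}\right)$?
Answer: $\frac{19622343333264}{5011} \approx 3.9159 \cdot 10^{9}$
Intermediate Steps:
$\left(32429 + 46723\right) \left(49475 + \frac{36354}{d}\right) = \left(32429 + 46723\right) \left(49475 + \frac{36354}{-15033}\right) = 79152 \left(49475 + 36354 \left(- \frac{1}{15033}\right)\right) = 79152 \left(49475 - \frac{12118}{5011}\right) = 79152 \cdot \frac{247907107}{5011} = \frac{19622343333264}{5011}$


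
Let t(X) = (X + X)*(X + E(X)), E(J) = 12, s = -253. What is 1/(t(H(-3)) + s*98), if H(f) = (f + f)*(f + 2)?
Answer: -1/24578 ≈ -4.0687e-5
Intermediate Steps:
H(f) = 2*f*(2 + f) (H(f) = (2*f)*(2 + f) = 2*f*(2 + f))
t(X) = 2*X*(12 + X) (t(X) = (X + X)*(X + 12) = (2*X)*(12 + X) = 2*X*(12 + X))
1/(t(H(-3)) + s*98) = 1/(2*(2*(-3)*(2 - 3))*(12 + 2*(-3)*(2 - 3)) - 253*98) = 1/(2*(2*(-3)*(-1))*(12 + 2*(-3)*(-1)) - 24794) = 1/(2*6*(12 + 6) - 24794) = 1/(2*6*18 - 24794) = 1/(216 - 24794) = 1/(-24578) = -1/24578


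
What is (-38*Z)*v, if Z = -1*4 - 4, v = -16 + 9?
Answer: -2128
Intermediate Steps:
v = -7
Z = -8 (Z = -4 - 4 = -8)
(-38*Z)*v = -38*(-8)*(-7) = 304*(-7) = -2128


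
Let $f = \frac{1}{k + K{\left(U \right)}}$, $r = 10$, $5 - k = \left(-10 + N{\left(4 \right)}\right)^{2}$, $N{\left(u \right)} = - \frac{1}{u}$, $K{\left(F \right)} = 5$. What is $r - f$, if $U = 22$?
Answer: $\frac{15226}{1521} \approx 10.011$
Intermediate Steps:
$k = - \frac{1601}{16}$ ($k = 5 - \left(-10 - \frac{1}{4}\right)^{2} = 5 - \left(- \frac{41}{4}\right)^{2} = 5 - \frac{1681}{16} = - \frac{1601}{16} \approx -100.06$)
$f = - \frac{16}{1521}$ ($f = \frac{1}{- \frac{1601}{16} + 5} = \frac{1}{- \frac{1521}{16}} = - \frac{16}{1521} \approx -0.010519$)
$r - f = 10 - - \frac{16}{1521} = 10 + \frac{16}{1521} = \frac{15226}{1521}$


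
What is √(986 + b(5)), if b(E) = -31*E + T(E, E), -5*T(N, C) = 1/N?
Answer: √20774/5 ≈ 28.826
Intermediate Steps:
T(N, C) = -1/(5*N)
b(E) = -31*E - 1/(5*E)
√(986 + b(5)) = √(986 + (-31*5 - ⅕/5)) = √(986 + (-155 - ⅕*⅕)) = √(986 + (-155 - 1/25)) = √(986 - 3876/25) = √(20774/25) = √20774/5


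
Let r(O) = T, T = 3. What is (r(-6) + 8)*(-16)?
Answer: -176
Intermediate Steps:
r(O) = 3
(r(-6) + 8)*(-16) = (3 + 8)*(-16) = 11*(-16) = -176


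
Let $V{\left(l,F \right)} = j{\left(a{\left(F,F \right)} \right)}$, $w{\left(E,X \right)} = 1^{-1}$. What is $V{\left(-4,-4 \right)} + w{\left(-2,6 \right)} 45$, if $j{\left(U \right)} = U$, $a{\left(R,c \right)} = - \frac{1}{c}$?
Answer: $\frac{181}{4} \approx 45.25$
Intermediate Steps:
$w{\left(E,X \right)} = 1$
$V{\left(l,F \right)} = - \frac{1}{F}$
$V{\left(-4,-4 \right)} + w{\left(-2,6 \right)} 45 = - \frac{1}{-4} + 1 \cdot 45 = \left(-1\right) \left(- \frac{1}{4}\right) + 45 = \frac{1}{4} + 45 = \frac{181}{4}$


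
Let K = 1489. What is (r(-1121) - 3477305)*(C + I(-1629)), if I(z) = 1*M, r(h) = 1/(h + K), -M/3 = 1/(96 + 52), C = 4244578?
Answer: -803871877084780299/54464 ≈ -1.4760e+13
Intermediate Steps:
M = -3/148 (M = -3/(96 + 52) = -3/148 ≈ -0.020270)
r(h) = 1/(1489 + h) (r(h) = 1/(h + 1489) = 1/(1489 + h))
I(z) = -3/148 (I(z) = 1*(-3/148) = -3/148)
(r(-1121) - 3477305)*(C + I(-1629)) = (1/(1489 - 1121) - 3477305)*(4244578 - 3/148) = (1/368 - 3477305)*(628197541/148) = -1279648239/368*628197541/148 = -803871877084780299/54464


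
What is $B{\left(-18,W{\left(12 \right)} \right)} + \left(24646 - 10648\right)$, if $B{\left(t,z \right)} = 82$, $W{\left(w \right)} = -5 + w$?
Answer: $14080$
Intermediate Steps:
$B{\left(-18,W{\left(12 \right)} \right)} + \left(24646 - 10648\right) = 82 + \left(24646 - 10648\right) = 82 + 13998 = 14080$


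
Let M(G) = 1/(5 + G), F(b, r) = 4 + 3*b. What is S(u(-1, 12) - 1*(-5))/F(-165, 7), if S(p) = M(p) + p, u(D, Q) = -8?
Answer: 5/982 ≈ 0.0050917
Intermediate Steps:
S(p) = p + 1/(5 + p) (S(p) = 1/(5 + p) + p = p + 1/(5 + p))
S(u(-1, 12) - 1*(-5))/F(-165, 7) = ((1 + (-8 - 1*(-5))*(5 + (-8 - 1*(-5))))/(5 + (-8 - 1*(-5))))/(4 + 3*(-165)) = ((1 + (-8 + 5)*(5 + (-8 + 5)))/(5 + (-8 + 5)))/(4 - 495) = ((1 - 3*(5 - 3))/(5 - 3))/(-491) = ((1 - 3*2)/2)*(-1/491) = ((1 - 6)/2)*(-1/491) = ((½)*(-5))*(-1/491) = -5/2*(-1/491) = 5/982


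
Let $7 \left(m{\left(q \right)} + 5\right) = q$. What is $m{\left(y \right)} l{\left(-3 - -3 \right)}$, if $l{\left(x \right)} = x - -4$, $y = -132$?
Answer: $- \frac{668}{7} \approx -95.429$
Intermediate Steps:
$m{\left(q \right)} = -5 + \frac{q}{7}$
$l{\left(x \right)} = 4 + x$ ($l{\left(x \right)} = x + 4 = 4 + x$)
$m{\left(y \right)} l{\left(-3 - -3 \right)} = \left(-5 + \frac{1}{7} \left(-132\right)\right) \left(4 - 0\right) = \left(-5 - \frac{132}{7}\right) \left(4 + \left(-3 + 3\right)\right) = - \frac{167 \left(4 + 0\right)}{7} = \left(- \frac{167}{7}\right) 4 = - \frac{668}{7}$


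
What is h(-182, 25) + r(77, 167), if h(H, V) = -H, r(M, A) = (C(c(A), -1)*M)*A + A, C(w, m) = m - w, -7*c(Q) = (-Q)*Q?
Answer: -51244603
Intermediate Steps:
c(Q) = Q²/7 (c(Q) = -(-Q)*Q/7 = -(-1)*Q²/7 = Q²/7)
r(M, A) = A + A*M*(-1 - A²/7) (r(M, A) = ((-1 - A²/7)*M)*A + A = (M*(-1 - A²/7))*A + A = A*M*(-1 - A²/7) + A = A + A*M*(-1 - A²/7))
h(-182, 25) + r(77, 167) = -1*(-182) + 167*(1 - 1*77 - ⅐*77*167²) = 182 + 167*(1 - 77 - ⅐*77*27889) = 182 + 167*(1 - 77 - 306779) = 182 + 167*(-306855) = 182 - 51244785 = -51244603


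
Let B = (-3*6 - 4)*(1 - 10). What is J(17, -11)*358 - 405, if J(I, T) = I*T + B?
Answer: 3533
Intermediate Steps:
B = 198 (B = (-18 - 4)*(-9) = -22*(-9) = 198)
J(I, T) = 198 + I*T (J(I, T) = I*T + 198 = 198 + I*T)
J(17, -11)*358 - 405 = (198 + 17*(-11))*358 - 405 = (198 - 187)*358 - 405 = 11*358 - 405 = 3938 - 405 = 3533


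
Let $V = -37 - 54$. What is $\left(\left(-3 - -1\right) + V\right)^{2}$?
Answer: $8649$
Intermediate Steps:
$V = -91$
$\left(\left(-3 - -1\right) + V\right)^{2} = \left(\left(-3 - -1\right) - 91\right)^{2} = \left(\left(-3 + 1\right) - 91\right)^{2} = \left(-2 - 91\right)^{2} = \left(-93\right)^{2} = 8649$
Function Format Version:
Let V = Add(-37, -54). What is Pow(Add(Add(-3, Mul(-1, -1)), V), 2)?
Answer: 8649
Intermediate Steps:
V = -91
Pow(Add(Add(-3, Mul(-1, -1)), V), 2) = Pow(Add(Add(-3, Mul(-1, -1)), -91), 2) = Pow(Add(Add(-3, 1), -91), 2) = Pow(Add(-2, -91), 2) = Pow(-93, 2) = 8649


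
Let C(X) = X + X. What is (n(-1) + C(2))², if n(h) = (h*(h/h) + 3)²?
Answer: 64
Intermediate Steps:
C(X) = 2*X
n(h) = (3 + h)² (n(h) = (h*1 + 3)² = (h + 3)² = (3 + h)²)
(n(-1) + C(2))² = ((3 - 1)² + 2*2)² = (2² + 4)² = (4 + 4)² = 8² = 64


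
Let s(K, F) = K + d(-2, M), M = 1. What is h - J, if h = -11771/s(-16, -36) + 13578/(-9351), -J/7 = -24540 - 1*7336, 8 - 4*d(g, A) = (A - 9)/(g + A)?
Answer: -11091421313/49872 ≈ -2.2240e+5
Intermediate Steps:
d(g, A) = 2 - (-9 + A)/(4*(A + g)) (d(g, A) = 2 - (A - 9)/(4*(g + A)) = 2 - (-9 + A)/(4*(A + g)))
J = 223132 (J = -7*(-24540 - 1*7336) = -7*(-24540 - 7336) = -7*(-31876) = 223132)
s(K, F) = K (s(K, F) = K + (9 + 7*1 + 8*(-2))/(4*(1 - 2)) = K + (¼)*(9 + 7 - 16)/(-1) = K + (¼)*(-1)*0 = K + 0 = K)
h = 36617791/49872 (h = -11771/(-16) + 13578/(-9351) = -11771*(-1/16) + 13578*(-1/9351) = 11771/16 - 4526/3117 = 36617791/49872 ≈ 734.24)
h - J = 36617791/49872 - 1*223132 = 36617791/49872 - 223132 = -11091421313/49872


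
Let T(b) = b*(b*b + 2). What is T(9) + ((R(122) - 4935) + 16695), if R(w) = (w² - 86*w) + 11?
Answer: 16910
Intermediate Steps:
R(w) = 11 + w² - 86*w
T(b) = b*(2 + b²) (T(b) = b*(b² + 2) = b*(2 + b²))
T(9) + ((R(122) - 4935) + 16695) = 9*(2 + 9²) + (((11 + 122² - 86*122) - 4935) + 16695) = 9*(2 + 81) + (((11 + 14884 - 10492) - 4935) + 16695) = 9*83 + ((4403 - 4935) + 16695) = 747 + (-532 + 16695) = 747 + 16163 = 16910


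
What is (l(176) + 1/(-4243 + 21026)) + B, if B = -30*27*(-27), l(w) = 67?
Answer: 368168672/16783 ≈ 21937.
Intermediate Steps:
B = 21870 (B = -810*(-27) = 21870)
(l(176) + 1/(-4243 + 21026)) + B = (67 + 1/(-4243 + 21026)) + 21870 = (67 + 1/16783) + 21870 = 1124462/16783 + 21870 = 368168672/16783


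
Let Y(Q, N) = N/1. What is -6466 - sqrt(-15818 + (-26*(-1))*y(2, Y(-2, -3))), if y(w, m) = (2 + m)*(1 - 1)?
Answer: -6466 - I*sqrt(15818) ≈ -6466.0 - 125.77*I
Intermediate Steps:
Y(Q, N) = N (Y(Q, N) = N*1 = N)
y(w, m) = 0 (y(w, m) = (2 + m)*0 = 0)
-6466 - sqrt(-15818 + (-26*(-1))*y(2, Y(-2, -3))) = -6466 - sqrt(-15818 - 26*(-1)*0) = -6466 - sqrt(-15818 + 26*0) = -6466 - sqrt(-15818 + 0) = -6466 - sqrt(-15818) = -6466 - I*sqrt(15818)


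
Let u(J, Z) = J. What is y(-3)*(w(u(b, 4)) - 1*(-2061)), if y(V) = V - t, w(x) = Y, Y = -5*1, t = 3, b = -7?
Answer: -12336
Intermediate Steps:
Y = -5
w(x) = -5
y(V) = -3 + V (y(V) = V - 1*3 = V - 3 = -3 + V)
y(-3)*(w(u(b, 4)) - 1*(-2061)) = (-3 - 3)*(-5 - 1*(-2061)) = -6*(-5 + 2061) = -6*2056 = -12336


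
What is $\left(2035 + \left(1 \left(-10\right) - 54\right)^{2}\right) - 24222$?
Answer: $-18091$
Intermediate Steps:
$\left(2035 + \left(1 \left(-10\right) - 54\right)^{2}\right) - 24222 = \left(2035 + \left(-10 - 54\right)^{2}\right) - 24222 = \left(2035 + \left(-64\right)^{2}\right) - 24222 = \left(2035 + 4096\right) - 24222 = 6131 - 24222 = -18091$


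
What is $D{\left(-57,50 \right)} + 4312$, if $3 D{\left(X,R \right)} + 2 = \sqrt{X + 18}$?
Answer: $\frac{12934}{3} + \frac{i \sqrt{39}}{3} \approx 4311.3 + 2.0817 i$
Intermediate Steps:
$D{\left(X,R \right)} = - \frac{2}{3} + \frac{\sqrt{18 + X}}{3}$ ($D{\left(X,R \right)} = - \frac{2}{3} + \frac{\sqrt{X + 18}}{3} = - \frac{2}{3} + \frac{\sqrt{18 + X}}{3}$)
$D{\left(-57,50 \right)} + 4312 = \left(- \frac{2}{3} + \frac{\sqrt{18 - 57}}{3}\right) + 4312 = \left(- \frac{2}{3} + \frac{\sqrt{-39}}{3}\right) + 4312 = \left(- \frac{2}{3} + \frac{i \sqrt{39}}{3}\right) + 4312 = \frac{12934}{3} + \frac{i \sqrt{39}}{3}$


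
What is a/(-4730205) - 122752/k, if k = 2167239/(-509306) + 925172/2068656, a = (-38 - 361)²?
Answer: 25489652463943902699717/790747642610939215 ≈ 32235.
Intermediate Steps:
a = 159201 (a = (-399)² = 159201)
k = -501509538769/131697364092 (k = 2167239*(-1/509306) + 925172*(1/2068656) = -2167239/509306 + 231293/517164 = -501509538769/131697364092 ≈ -3.8080)
a/(-4730205) - 122752/k = 159201/(-4730205) - 122752/(-501509538769/131697364092) = 159201*(-1/4730205) - 122752*(-131697364092/501509538769) = -53067/1576735 + 16166114837021184/501509538769 = 25489652463943902699717/790747642610939215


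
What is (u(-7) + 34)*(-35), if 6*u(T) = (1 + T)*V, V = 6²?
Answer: 70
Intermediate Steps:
V = 36
u(T) = 6 + 6*T (u(T) = ((1 + T)*36)/6 = (36 + 36*T)/6 = 6 + 6*T)
(u(-7) + 34)*(-35) = ((6 + 6*(-7)) + 34)*(-35) = ((6 - 42) + 34)*(-35) = (-36 + 34)*(-35) = -2*(-35) = 70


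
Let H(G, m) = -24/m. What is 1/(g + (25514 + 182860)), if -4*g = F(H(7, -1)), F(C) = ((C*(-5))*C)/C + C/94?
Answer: 47/9794985 ≈ 4.7984e-6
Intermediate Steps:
F(C) = -469*C/94 (F(C) = ((-5*C)*C)/C + C*(1/94) = (-5*C**2)/C + C/94 = -5*C + C/94 = -469*C/94)
g = 1407/47 (g = -(-469)*(-24/(-1))/376 = -(-469)*(-24*(-1))/376 = -(-469)*24/376 = -1/4*(-5628/47) = 1407/47 ≈ 29.936)
1/(g + (25514 + 182860)) = 1/(1407/47 + (25514 + 182860)) = 1/(1407/47 + 208374) = 1/(9794985/47) = 47/9794985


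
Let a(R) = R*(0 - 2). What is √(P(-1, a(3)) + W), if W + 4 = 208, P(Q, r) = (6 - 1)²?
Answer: √229 ≈ 15.133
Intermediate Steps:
a(R) = -2*R (a(R) = R*(-2) = -2*R)
P(Q, r) = 25 (P(Q, r) = 5² = 25)
W = 204 (W = -4 + 208 = 204)
√(P(-1, a(3)) + W) = √(25 + 204) = √229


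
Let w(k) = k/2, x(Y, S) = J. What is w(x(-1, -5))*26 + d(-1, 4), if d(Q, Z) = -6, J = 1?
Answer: 7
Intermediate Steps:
x(Y, S) = 1
w(k) = k/2 (w(k) = k*(½) = k/2)
w(x(-1, -5))*26 + d(-1, 4) = ((½)*1)*26 - 6 = (½)*26 - 6 = 13 - 6 = 7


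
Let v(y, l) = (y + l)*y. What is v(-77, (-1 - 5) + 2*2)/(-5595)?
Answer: -6083/5595 ≈ -1.0872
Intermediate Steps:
v(y, l) = y*(l + y) (v(y, l) = (l + y)*y = y*(l + y))
v(-77, (-1 - 5) + 2*2)/(-5595) = -77*(((-1 - 5) + 2*2) - 77)/(-5595) = -77*((-6 + 4) - 77)*(-1/5595) = -77*(-2 - 77)*(-1/5595) = -77*(-79)*(-1/5595) = 6083*(-1/5595) = -6083/5595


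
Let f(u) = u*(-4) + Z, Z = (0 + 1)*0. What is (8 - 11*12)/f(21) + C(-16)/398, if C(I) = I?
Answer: 6001/4179 ≈ 1.4360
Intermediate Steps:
Z = 0 (Z = 1*0 = 0)
f(u) = -4*u (f(u) = u*(-4) + 0 = -4*u + 0 = -4*u)
(8 - 11*12)/f(21) + C(-16)/398 = (8 - 11*12)/((-4*21)) - 16/398 = (8 - 132)/(-84) - 16*1/398 = -124*(-1/84) - 8/199 = 31/21 - 8/199 = 6001/4179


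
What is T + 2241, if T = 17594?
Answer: 19835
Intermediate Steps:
T + 2241 = 17594 + 2241 = 19835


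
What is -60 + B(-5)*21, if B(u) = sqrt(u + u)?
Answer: -60 + 21*I*sqrt(10) ≈ -60.0 + 66.408*I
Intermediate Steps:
B(u) = sqrt(2)*sqrt(u) (B(u) = sqrt(2*u) = sqrt(2)*sqrt(u))
-60 + B(-5)*21 = -60 + (sqrt(2)*sqrt(-5))*21 = -60 + (sqrt(2)*(I*sqrt(5)))*21 = -60 + (I*sqrt(10))*21 = -60 + 21*I*sqrt(10)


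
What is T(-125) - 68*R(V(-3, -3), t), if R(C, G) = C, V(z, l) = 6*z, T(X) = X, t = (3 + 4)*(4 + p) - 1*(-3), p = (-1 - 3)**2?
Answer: 1099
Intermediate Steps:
p = 16 (p = (-4)**2 = 16)
t = 143 (t = (3 + 4)*(4 + 16) - 1*(-3) = 7*20 + 3 = 140 + 3 = 143)
T(-125) - 68*R(V(-3, -3), t) = -125 - 68*6*(-3) = -125 - 68*(-18) = -125 - 1*(-1224) = -125 + 1224 = 1099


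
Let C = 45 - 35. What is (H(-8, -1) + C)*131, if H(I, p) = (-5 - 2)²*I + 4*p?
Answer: -50566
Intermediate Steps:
H(I, p) = 4*p + 49*I (H(I, p) = (-7)²*I + 4*p = 49*I + 4*p = 4*p + 49*I)
C = 10
(H(-8, -1) + C)*131 = ((4*(-1) + 49*(-8)) + 10)*131 = ((-4 - 392) + 10)*131 = (-396 + 10)*131 = -386*131 = -50566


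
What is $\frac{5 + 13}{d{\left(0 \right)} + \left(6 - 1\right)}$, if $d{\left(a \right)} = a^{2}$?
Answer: $\frac{18}{5} \approx 3.6$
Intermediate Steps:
$\frac{5 + 13}{d{\left(0 \right)} + \left(6 - 1\right)} = \frac{5 + 13}{0^{2} + \left(6 - 1\right)} = \frac{1}{0 + \left(6 - 1\right)} 18 = \frac{1}{0 + 5} \cdot 18 = \frac{1}{5} \cdot 18 = \frac{18}{5}$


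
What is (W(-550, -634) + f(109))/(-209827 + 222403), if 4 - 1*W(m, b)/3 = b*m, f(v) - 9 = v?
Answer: -522985/6288 ≈ -83.172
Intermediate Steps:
f(v) = 9 + v
W(m, b) = 12 - 3*b*m
(W(-550, -634) + f(109))/(-209827 + 222403) = ((12 - 3*(-634)*(-550)) + (9 + 109))/(-209827 + 222403) = ((12 - 1046100) + 118)/12576 = (-1046088 + 118)*(1/12576) = -1045970*1/12576 = -522985/6288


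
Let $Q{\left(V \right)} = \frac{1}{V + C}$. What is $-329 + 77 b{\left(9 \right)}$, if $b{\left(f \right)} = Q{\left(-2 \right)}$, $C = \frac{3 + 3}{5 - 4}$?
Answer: $- \frac{1239}{4} \approx -309.75$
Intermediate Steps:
$C = 6$ ($C = \frac{6}{1} = 6 \cdot 1 = 6$)
$Q{\left(V \right)} = \frac{1}{6 + V}$ ($Q{\left(V \right)} = \frac{1}{V + 6} = \frac{1}{6 + V}$)
$b{\left(f \right)} = \frac{1}{4}$ ($b{\left(f \right)} = \frac{1}{6 - 2} = \frac{1}{4}$)
$-329 + 77 b{\left(9 \right)} = -329 + 77 \cdot \frac{1}{4} = -329 + \frac{77}{4} = - \frac{1239}{4}$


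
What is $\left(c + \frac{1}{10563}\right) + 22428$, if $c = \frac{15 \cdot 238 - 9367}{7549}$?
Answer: $\frac{1788349445074}{79740087} \approx 22427.0$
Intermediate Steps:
$c = - \frac{5797}{7549}$ ($c = \left(3570 - 9367\right) \frac{1}{7549} = \left(-5797\right) \frac{1}{7549} = - \frac{5797}{7549} \approx -0.76792$)
$\left(c + \frac{1}{10563}\right) + 22428 = \left(- \frac{5797}{7549} + \frac{1}{10563}\right) + 22428 = - \frac{61226162}{79740087} + 22428 = \frac{1788349445074}{79740087}$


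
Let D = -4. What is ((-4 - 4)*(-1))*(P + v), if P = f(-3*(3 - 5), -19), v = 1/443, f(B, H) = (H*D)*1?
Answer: 269352/443 ≈ 608.02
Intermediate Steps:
f(B, H) = -4*H (f(B, H) = (H*(-4))*1 = -4*H*1 = -4*H)
v = 1/443 ≈ 0.0022573
P = 76 (P = -4*(-19) = 76)
((-4 - 4)*(-1))*(P + v) = ((-4 - 4)*(-1))*(76 + 1/443) = -8*(-1)*(33669/443) = 8*(33669/443) = 269352/443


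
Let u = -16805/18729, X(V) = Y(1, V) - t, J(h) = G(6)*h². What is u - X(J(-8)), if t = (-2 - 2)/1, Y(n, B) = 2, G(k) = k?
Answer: -129179/18729 ≈ -6.8973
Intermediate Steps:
J(h) = 6*h²
t = -4 (t = -4*1 = -4)
X(V) = 6 (X(V) = 2 - 1*(-4) = 2 + 4 = 6)
u = -16805/18729 (u = -16805*1/18729 = -16805/18729 ≈ -0.89727)
u - X(J(-8)) = -16805/18729 - 1*6 = -16805/18729 - 6 = -129179/18729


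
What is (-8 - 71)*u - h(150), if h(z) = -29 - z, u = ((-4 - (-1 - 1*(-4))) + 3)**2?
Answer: -1085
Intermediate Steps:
u = 16 (u = ((-4 - (-1 + 4)) + 3)**2 = ((-4 - 1*3) + 3)**2 = ((-4 - 3) + 3)**2 = (-7 + 3)**2 = (-4)**2 = 16)
(-8 - 71)*u - h(150) = (-8 - 71)*16 - (-29 - 1*150) = -79*16 - (-29 - 150) = -1264 - 1*(-179) = -1264 + 179 = -1085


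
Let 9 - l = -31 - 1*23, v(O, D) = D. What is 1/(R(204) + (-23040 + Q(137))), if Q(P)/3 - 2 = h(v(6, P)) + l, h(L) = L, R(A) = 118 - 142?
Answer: -1/22458 ≈ -4.4528e-5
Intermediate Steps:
R(A) = -24
l = 63 (l = 9 - (-31 - 1*23) = 9 - (-31 - 23) = 9 - 1*(-54) = 9 + 54 = 63)
Q(P) = 195 + 3*P (Q(P) = 6 + 3*(P + 63) = 6 + 3*(63 + P) = 6 + (189 + 3*P) = 195 + 3*P)
1/(R(204) + (-23040 + Q(137))) = 1/(-24 + (-23040 + (195 + 3*137))) = 1/(-24 + (-23040 + (195 + 411))) = 1/(-24 + (-23040 + 606)) = 1/(-24 - 22434) = 1/(-22458) = -1/22458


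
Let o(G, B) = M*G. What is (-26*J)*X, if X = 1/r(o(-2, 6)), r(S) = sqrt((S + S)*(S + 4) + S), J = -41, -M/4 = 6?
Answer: 533*sqrt(35)/210 ≈ 15.016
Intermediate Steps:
M = -24 (M = -4*6 = -24)
o(G, B) = -24*G
r(S) = sqrt(S + 2*S*(4 + S)) (r(S) = sqrt((2*S)*(4 + S) + S) = sqrt(2*S*(4 + S) + S) = sqrt(S + 2*S*(4 + S)))
X = sqrt(35)/420 (X = 1/(sqrt((-24*(-2))*(9 + 2*(-24*(-2))))) = 1/(sqrt(48*(9 + 2*48))) = 1/(sqrt(48*(9 + 96))) = 1/(sqrt(48*105)) = 1/(sqrt(5040)) = 1/(12*sqrt(35)) = sqrt(35)/420 ≈ 0.014086)
(-26*J)*X = (-26*(-41))*(sqrt(35)/420) = 1066*(sqrt(35)/420) = 533*sqrt(35)/210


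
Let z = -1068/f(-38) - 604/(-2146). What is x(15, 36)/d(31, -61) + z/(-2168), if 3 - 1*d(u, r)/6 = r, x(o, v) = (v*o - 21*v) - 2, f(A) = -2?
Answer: -45454163/55830336 ≈ -0.81415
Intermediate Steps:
x(o, v) = -2 - 21*v + o*v (x(o, v) = (o*v - 21*v) - 2 = (-21*v + o*v) - 2 = -2 - 21*v + o*v)
d(u, r) = 18 - 6*r
z = 573284/1073 (z = -1068/(-2) - 604/(-2146) = -1068*(-½) - 604*(-1/2146) = 534 + 302/1073 = 573284/1073 ≈ 534.28)
x(15, 36)/d(31, -61) + z/(-2168) = (-2 - 21*36 + 15*36)/(18 - 6*(-61)) + (573284/1073)/(-2168) = (-2 - 756 + 540)/(18 + 366) + (573284/1073)*(-1/2168) = -218/384 - 143321/581566 = -218*1/384 - 143321/581566 = -109/192 - 143321/581566 = -45454163/55830336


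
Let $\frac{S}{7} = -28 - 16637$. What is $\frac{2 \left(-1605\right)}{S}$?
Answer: $\frac{214}{7777} \approx 0.027517$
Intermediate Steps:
$S = -116655$ ($S = 7 \left(-28 - 16637\right) = 7 \left(-16665\right) = -116655$)
$\frac{2 \left(-1605\right)}{S} = \frac{2 \left(-1605\right)}{-116655} = \left(-3210\right) \left(- \frac{1}{116655}\right) = \frac{214}{7777}$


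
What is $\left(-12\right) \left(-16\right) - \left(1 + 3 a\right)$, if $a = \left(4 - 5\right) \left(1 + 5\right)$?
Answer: $209$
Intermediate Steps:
$a = -6$ ($a = \left(-1\right) 6 = -6$)
$\left(-12\right) \left(-16\right) - \left(1 + 3 a\right) = \left(-12\right) \left(-16\right) + \left(\left(-3\right) \left(-6\right) + \left(\left(5 - 2\right) - 4\right)\right) = 192 + \left(18 + \left(3 - 4\right)\right) = 192 + \left(18 - 1\right) = 192 + 17 = 209$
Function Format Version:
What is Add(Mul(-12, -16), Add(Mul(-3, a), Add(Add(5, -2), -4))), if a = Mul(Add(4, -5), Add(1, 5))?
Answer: 209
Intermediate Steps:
a = -6 (a = Mul(-1, 6) = -6)
Add(Mul(-12, -16), Add(Mul(-3, a), Add(Add(5, -2), -4))) = Add(Mul(-12, -16), Add(Mul(-3, -6), Add(Add(5, -2), -4))) = Add(192, Add(18, Add(3, -4))) = Add(192, Add(18, -1)) = Add(192, 17) = 209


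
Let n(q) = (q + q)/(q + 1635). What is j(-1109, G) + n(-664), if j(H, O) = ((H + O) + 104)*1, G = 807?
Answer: -193586/971 ≈ -199.37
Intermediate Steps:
n(q) = 2*q/(1635 + q) (n(q) = (2*q)/(1635 + q) = 2*q/(1635 + q))
j(H, O) = 104 + H + O (j(H, O) = (104 + H + O)*1 = 104 + H + O)
j(-1109, G) + n(-664) = (104 - 1109 + 807) + 2*(-664)/(1635 - 664) = -198 + 2*(-664)/971 = -198 + 2*(-664)*(1/971) = -198 - 1328/971 = -193586/971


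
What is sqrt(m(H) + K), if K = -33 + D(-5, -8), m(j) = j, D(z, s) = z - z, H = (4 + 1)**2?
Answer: 2*I*sqrt(2) ≈ 2.8284*I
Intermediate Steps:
H = 25 (H = 5**2 = 25)
D(z, s) = 0
K = -33 (K = -33 + 0 = -33)
sqrt(m(H) + K) = sqrt(25 - 33) = sqrt(-8) = 2*I*sqrt(2)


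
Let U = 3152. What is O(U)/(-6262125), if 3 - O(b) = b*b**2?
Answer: 6263089561/1252425 ≈ 5000.8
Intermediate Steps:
O(b) = 3 - b**3 (O(b) = 3 - b*b**2 = 3 - b**3)
O(U)/(-6262125) = (3 - 1*3152**3)/(-6262125) = (3 - 1*31315447808)*(-1/6262125) = (3 - 31315447808)*(-1/6262125) = -31315447805*(-1/6262125) = 6263089561/1252425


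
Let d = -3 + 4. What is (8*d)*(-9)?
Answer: -72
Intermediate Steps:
d = 1
(8*d)*(-9) = (8*1)*(-9) = 8*(-9) = -72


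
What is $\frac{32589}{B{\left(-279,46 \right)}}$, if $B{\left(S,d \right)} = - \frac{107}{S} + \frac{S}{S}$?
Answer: $\frac{9092331}{386} \approx 23555.0$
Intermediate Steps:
$B{\left(S,d \right)} = 1 - \frac{107}{S}$ ($B{\left(S,d \right)} = - \frac{107}{S} + 1 = 1 - \frac{107}{S}$)
$\frac{32589}{B{\left(-279,46 \right)}} = \frac{32589}{\frac{1}{-279} \left(-107 - 279\right)} = \frac{32589}{\left(- \frac{1}{279}\right) \left(-386\right)} = \frac{32589}{\frac{386}{279}} = 32589 \cdot \frac{279}{386} = \frac{9092331}{386}$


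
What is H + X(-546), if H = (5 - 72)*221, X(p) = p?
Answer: -15353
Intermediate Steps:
H = -14807 (H = -67*221 = -14807)
H + X(-546) = -14807 - 546 = -15353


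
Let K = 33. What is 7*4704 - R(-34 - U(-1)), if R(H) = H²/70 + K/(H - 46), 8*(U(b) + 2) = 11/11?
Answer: 18431660419/560000 ≈ 32914.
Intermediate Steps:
U(b) = -15/8 (U(b) = -2 + (11/11)/8 = -2 + (11*(1/11))/8 = -2 + (⅛)*1 = -2 + ⅛ = -15/8)
R(H) = 33/(-46 + H) + H²/70 (R(H) = H²/70 + 33/(H - 46) = H²*(1/70) + 33/(-46 + H) = H²/70 + 33/(-46 + H) = 33/(-46 + H) + H²/70)
7*4704 - R(-34 - U(-1)) = 7*4704 - (2310 + (-34 - 1*(-15/8))³ - 46*(-34 - 1*(-15/8))²)/(70*(-46 + (-34 - 1*(-15/8)))) = 32928 - (2310 + (-34 + 15/8)³ - 46*(-34 + 15/8)²)/(70*(-46 + (-34 + 15/8))) = 32928 - (2310 + (-257/8)³ - 46*(-257/8)²)/(70*(-46 - 257/8)) = 32928 - (2310 - 16974593/512 - 46*66049/64)/(70*(-625/8)) = 32928 - (-8)*(2310 - 16974593/512 - 1519127/32)/(70*625) = 32928 - (-8)*(-40097905)/(70*625*512) = 32928 - 1*8019581/560000 = 32928 - 8019581/560000 = 18431660419/560000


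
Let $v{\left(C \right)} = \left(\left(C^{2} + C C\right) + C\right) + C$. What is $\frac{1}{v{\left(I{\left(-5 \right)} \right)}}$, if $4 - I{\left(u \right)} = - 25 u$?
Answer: $\frac{1}{29040} \approx 3.4435 \cdot 10^{-5}$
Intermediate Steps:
$I{\left(u \right)} = 4 + 25 u$ ($I{\left(u \right)} = 4 - - 25 u = 4 + 25 u$)
$v{\left(C \right)} = 2 C + 2 C^{2}$ ($v{\left(C \right)} = \left(\left(C^{2} + C^{2}\right) + C\right) + C = \left(2 C^{2} + C\right) + C = \left(C + 2 C^{2}\right) + C = 2 C + 2 C^{2}$)
$\frac{1}{v{\left(I{\left(-5 \right)} \right)}} = \frac{1}{2 \left(4 + 25 \left(-5\right)\right) \left(1 + \left(4 + 25 \left(-5\right)\right)\right)} = \frac{1}{2 \left(4 - 125\right) \left(1 + \left(4 - 125\right)\right)} = \frac{1}{2 \left(-121\right) \left(1 - 121\right)} = \frac{1}{2 \left(-121\right) \left(-120\right)} = \frac{1}{29040}$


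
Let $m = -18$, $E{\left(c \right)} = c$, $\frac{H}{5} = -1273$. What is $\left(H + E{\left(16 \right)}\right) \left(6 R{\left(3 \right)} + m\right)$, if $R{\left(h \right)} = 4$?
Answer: $-38094$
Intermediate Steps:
$H = -6365$ ($H = 5 \left(-1273\right) = -6365$)
$\left(H + E{\left(16 \right)}\right) \left(6 R{\left(3 \right)} + m\right) = \left(-6365 + 16\right) \left(6 \cdot 4 - 18\right) = - 6349 \left(24 - 18\right) = \left(-6349\right) 6 = -38094$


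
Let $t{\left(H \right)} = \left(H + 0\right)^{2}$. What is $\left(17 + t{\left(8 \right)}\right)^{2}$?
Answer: $6561$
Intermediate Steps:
$t{\left(H \right)} = H^{2}$
$\left(17 + t{\left(8 \right)}\right)^{2} = \left(17 + 8^{2}\right)^{2} = \left(17 + 64\right)^{2} = 81^{2} = 6561$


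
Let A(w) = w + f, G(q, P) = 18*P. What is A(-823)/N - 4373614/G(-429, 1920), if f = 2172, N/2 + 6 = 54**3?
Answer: -57386433541/453479040 ≈ -126.55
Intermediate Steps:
N = 314916 (N = -12 + 2*54**3 = -12 + 2*157464 = -12 + 314928 = 314916)
A(w) = 2172 + w (A(w) = w + 2172 = 2172 + w)
A(-823)/N - 4373614/G(-429, 1920) = (2172 - 823)/314916 - 4373614/(18*1920) = 1349*(1/314916) - 4373614/34560 = 1349/314916 - 4373614*1/34560 = 1349/314916 - 2186807/17280 = -57386433541/453479040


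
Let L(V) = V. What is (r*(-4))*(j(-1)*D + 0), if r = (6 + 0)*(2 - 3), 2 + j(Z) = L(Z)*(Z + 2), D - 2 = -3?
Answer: 72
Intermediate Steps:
D = -1 (D = 2 - 3 = -1)
j(Z) = -2 + Z*(2 + Z) (j(Z) = -2 + Z*(Z + 2) = -2 + Z*(2 + Z))
r = -6 (r = 6*(-1) = -6)
(r*(-4))*(j(-1)*D + 0) = (-6*(-4))*((-2 + (-1)**2 + 2*(-1))*(-1) + 0) = 24*((-2 + 1 - 2)*(-1) + 0) = 24*(-3*(-1) + 0) = 24*(3 + 0) = 24*3 = 72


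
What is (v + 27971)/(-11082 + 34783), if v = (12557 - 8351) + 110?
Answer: 32287/23701 ≈ 1.3623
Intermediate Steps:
v = 4316 (v = 4206 + 110 = 4316)
(v + 27971)/(-11082 + 34783) = (4316 + 27971)/(-11082 + 34783) = 32287/23701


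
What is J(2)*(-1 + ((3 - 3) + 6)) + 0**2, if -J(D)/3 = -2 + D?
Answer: 0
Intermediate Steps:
J(D) = 6 - 3*D (J(D) = -3*(-2 + D) = 6 - 3*D)
J(2)*(-1 + ((3 - 3) + 6)) + 0**2 = (6 - 3*2)*(-1 + ((3 - 3) + 6)) + 0**2 = (6 - 6)*(-1 + (0 + 6)) + 0 = 0*(-1 + 6) + 0 = 0*5 + 0 = 0 + 0 = 0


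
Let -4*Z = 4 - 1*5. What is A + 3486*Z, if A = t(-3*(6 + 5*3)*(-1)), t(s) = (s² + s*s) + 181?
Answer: 17981/2 ≈ 8990.5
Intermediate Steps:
Z = ¼ (Z = -(4 - 1*5)/4 = -(4 - 5)/4 = -¼*(-1) = ¼ ≈ 0.25000)
t(s) = 181 + 2*s² (t(s) = (s² + s²) + 181 = 2*s² + 181 = 181 + 2*s²)
A = 8119 (A = 181 + 2*(-3*(6 + 5*3)*(-1))² = 181 + 2*(-3*(6 + 15)*(-1))² = 181 + 2*(-3*21*(-1))² = 181 + 2*(-63*(-1))² = 181 + 2*63² = 181 + 2*3969 = 181 + 7938 = 8119)
A + 3486*Z = 8119 + 3486*(¼) = 8119 + 1743/2 = 17981/2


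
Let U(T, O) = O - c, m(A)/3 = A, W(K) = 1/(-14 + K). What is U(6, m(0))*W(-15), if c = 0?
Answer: 0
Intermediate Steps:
m(A) = 3*A
U(T, O) = O (U(T, O) = O - 1*0 = O + 0 = O)
U(6, m(0))*W(-15) = (3*0)/(-14 - 15) = 0/(-29) = 0*(-1/29) = 0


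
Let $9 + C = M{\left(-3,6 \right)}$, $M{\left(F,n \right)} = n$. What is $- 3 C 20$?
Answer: $180$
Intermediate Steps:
$C = -3$ ($C = -9 + 6 = -3$)
$- 3 C 20 = \left(-3\right) \left(-3\right) 20 = 9 \cdot 20 = 180$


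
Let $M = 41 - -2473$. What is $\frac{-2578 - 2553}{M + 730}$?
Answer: $- \frac{5131}{3244} \approx -1.5817$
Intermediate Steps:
$M = 2514$ ($M = 41 + 2473 = 2514$)
$\frac{-2578 - 2553}{M + 730} = \frac{-2578 - 2553}{2514 + 730} = \frac{-2578 - 2553}{3244} = \left(-5131\right) \frac{1}{3244} = - \frac{5131}{3244}$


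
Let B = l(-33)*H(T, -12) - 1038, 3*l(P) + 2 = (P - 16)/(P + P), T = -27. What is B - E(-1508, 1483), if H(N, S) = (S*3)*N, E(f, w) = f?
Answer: 688/11 ≈ 62.545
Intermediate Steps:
H(N, S) = 3*N*S (H(N, S) = (3*S)*N = 3*N*S)
l(P) = -⅔ + (-16 + P)/(6*P) (l(P) = -⅔ + ((P - 16)/(P + P))/3 = -⅔ + ((-16 + P)/((2*P)))/3 = -⅔ + ((-16 + P)*(1/(2*P)))/3 = -⅔ + ((-16 + P)/(2*P))/3 = -⅔ + (-16 + P)/(6*P))
B = -15900/11 (B = ((⅙)*(-16 - 3*(-33))/(-33))*(3*(-27)*(-12)) - 1038 = ((⅙)*(-1/33)*(-16 + 99))*972 - 1038 = ((⅙)*(-1/33)*83)*972 - 1038 = -83/198*972 - 1038 = -4482/11 - 1038 = -15900/11 ≈ -1445.5)
B - E(-1508, 1483) = -15900/11 - 1*(-1508) = -15900/11 + 1508 = 688/11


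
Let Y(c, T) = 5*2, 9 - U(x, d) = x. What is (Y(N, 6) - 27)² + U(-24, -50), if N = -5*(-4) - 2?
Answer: 322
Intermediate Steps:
U(x, d) = 9 - x
N = 18 (N = 20 - 2 = 18)
Y(c, T) = 10
(Y(N, 6) - 27)² + U(-24, -50) = (10 - 27)² + (9 - 1*(-24)) = (-17)² + (9 + 24) = 289 + 33 = 322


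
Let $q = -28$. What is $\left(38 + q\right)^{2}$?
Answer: $100$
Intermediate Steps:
$\left(38 + q\right)^{2} = \left(38 - 28\right)^{2} = 10^{2} = 100$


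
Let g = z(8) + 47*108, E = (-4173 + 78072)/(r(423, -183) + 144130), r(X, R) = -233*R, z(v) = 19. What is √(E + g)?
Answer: √177740951486626/186769 ≈ 71.382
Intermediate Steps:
E = 73899/186769 (E = (-4173 + 78072)/(-233*(-183) + 144130) = 73899/(42639 + 144130) = 73899/186769 ≈ 0.39567)
g = 5095 (g = 19 + 47*108 = 19 + 5076 = 5095)
√(E + g) = √(73899/186769 + 5095) = √(951661954/186769) = √177740951486626/186769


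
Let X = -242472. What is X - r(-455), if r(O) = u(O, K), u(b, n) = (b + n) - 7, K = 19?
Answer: -242029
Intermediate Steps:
u(b, n) = -7 + b + n
r(O) = 12 + O (r(O) = -7 + O + 19 = 12 + O)
X - r(-455) = -242472 - (12 - 455) = -242472 - 1*(-443) = -242472 + 443 = -242029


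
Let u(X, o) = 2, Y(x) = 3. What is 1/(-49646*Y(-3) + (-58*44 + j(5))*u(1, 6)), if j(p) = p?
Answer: -1/154032 ≈ -6.4922e-6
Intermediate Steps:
1/(-49646*Y(-3) + (-58*44 + j(5))*u(1, 6)) = 1/(-49646*3 + (-58*44 + 5)*2) = 1/(-206*723 + (-2552 + 5)*2) = 1/(-148938 - 2547*2) = 1/(-148938 - 5094) = 1/(-154032) = -1/154032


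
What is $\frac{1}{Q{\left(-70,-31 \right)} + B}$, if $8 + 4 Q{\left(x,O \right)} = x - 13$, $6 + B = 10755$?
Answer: $\frac{4}{42905} \approx 9.3229 \cdot 10^{-5}$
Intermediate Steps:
$B = 10749$ ($B = -6 + 10755 = 10749$)
$Q{\left(x,O \right)} = - \frac{21}{4} + \frac{x}{4}$ ($Q{\left(x,O \right)} = -2 + \frac{x - 13}{4} = -2 + \frac{-13 + x}{4} = -2 + \left(- \frac{13}{4} + \frac{x}{4}\right) = - \frac{21}{4} + \frac{x}{4}$)
$\frac{1}{Q{\left(-70,-31 \right)} + B} = \frac{1}{\left(- \frac{21}{4} + \frac{1}{4} \left(-70\right)\right) + 10749} = \frac{1}{\left(- \frac{21}{4} - \frac{35}{2}\right) + 10749} = \frac{1}{- \frac{91}{4} + 10749} = \frac{1}{\frac{42905}{4}} = \frac{4}{42905}$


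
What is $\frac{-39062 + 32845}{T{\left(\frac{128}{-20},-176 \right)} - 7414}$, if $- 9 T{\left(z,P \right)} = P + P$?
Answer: $\frac{55953}{66374} \approx 0.843$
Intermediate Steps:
$T{\left(z,P \right)} = - \frac{2 P}{9}$ ($T{\left(z,P \right)} = - \frac{P + P}{9} = - \frac{2 P}{9}$)
$\frac{-39062 + 32845}{T{\left(\frac{128}{-20},-176 \right)} - 7414} = \frac{-39062 + 32845}{\left(- \frac{2}{9}\right) \left(-176\right) - 7414} = - \frac{6217}{\frac{352}{9} - 7414} = - \frac{6217}{- \frac{66374}{9}} = \left(-6217\right) \left(- \frac{9}{66374}\right) = \frac{55953}{66374}$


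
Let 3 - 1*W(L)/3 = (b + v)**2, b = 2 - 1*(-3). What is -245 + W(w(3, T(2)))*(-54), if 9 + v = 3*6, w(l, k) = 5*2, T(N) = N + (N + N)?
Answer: 31021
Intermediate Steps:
T(N) = 3*N (T(N) = N + 2*N = 3*N)
b = 5 (b = 2 + 3 = 5)
w(l, k) = 10
v = 9 (v = -9 + 3*6 = -9 + 18 = 9)
W(L) = -579 (W(L) = 9 - 3*(5 + 9)**2 = 9 - 3*14**2 = 9 - 3*196 = 9 - 588 = -579)
-245 + W(w(3, T(2)))*(-54) = -245 - 579*(-54) = -245 + 31266 = 31021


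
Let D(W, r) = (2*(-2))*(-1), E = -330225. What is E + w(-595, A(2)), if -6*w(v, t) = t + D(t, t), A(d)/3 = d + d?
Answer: -990683/3 ≈ -3.3023e+5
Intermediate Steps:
D(W, r) = 4 (D(W, r) = -4*(-1) = 4)
A(d) = 6*d (A(d) = 3*(d + d) = 3*(2*d) = 6*d)
w(v, t) = -2/3 - t/6 (w(v, t) = -(t + 4)/6 = -(4 + t)/6 = -2/3 - t/6)
E + w(-595, A(2)) = -330225 + (-2/3 - 2) = -330225 - 8/3 = -990683/3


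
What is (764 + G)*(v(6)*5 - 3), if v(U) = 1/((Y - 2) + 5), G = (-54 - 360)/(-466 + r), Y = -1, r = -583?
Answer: -400925/1049 ≈ -382.20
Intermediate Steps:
G = 414/1049 (G = (-54 - 360)/(-466 - 583) = -414/(-1049) = -414*(-1/1049) = 414/1049 ≈ 0.39466)
v(U) = 1/2 (v(U) = 1/((-1 - 2) + 5) = 1/(-3 + 5) = 1/2)
(764 + G)*(v(6)*5 - 3) = (764 + 414/1049)*((1/2)*5 - 3) = 801850*(5/2 - 3)/1049 = (801850/1049)*(-1/2) = -400925/1049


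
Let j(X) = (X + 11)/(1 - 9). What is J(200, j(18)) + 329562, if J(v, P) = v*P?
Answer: 328837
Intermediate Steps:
j(X) = -11/8 - X/8 (j(X) = (11 + X)/(-8) = (11 + X)*(-⅛) = -11/8 - X/8)
J(v, P) = P*v
J(200, j(18)) + 329562 = (-11/8 - ⅛*18)*200 + 329562 = (-11/8 - 9/4)*200 + 329562 = -29/8*200 + 329562 = -725 + 329562 = 328837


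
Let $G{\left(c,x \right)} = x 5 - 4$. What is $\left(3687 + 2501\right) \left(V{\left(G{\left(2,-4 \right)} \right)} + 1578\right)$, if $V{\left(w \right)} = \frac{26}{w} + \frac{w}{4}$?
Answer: $\frac{29162497}{3} \approx 9.7208 \cdot 10^{6}$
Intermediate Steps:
$G{\left(c,x \right)} = -4 + 5 x$ ($G{\left(c,x \right)} = 5 x - 4 = -4 + 5 x$)
$V{\left(w \right)} = \frac{26}{w} + \frac{w}{4}$ ($V{\left(w \right)} = \frac{26}{w} + w \frac{1}{4} = \frac{26}{w} + \frac{w}{4}$)
$\left(3687 + 2501\right) \left(V{\left(G{\left(2,-4 \right)} \right)} + 1578\right) = \left(3687 + 2501\right) \left(\left(\frac{26}{-4 + 5 \left(-4\right)} + \frac{-4 + 5 \left(-4\right)}{4}\right) + 1578\right) = 6188 \left(\left(\frac{26}{-4 - 20} + \frac{-4 - 20}{4}\right) + 1578\right) = 6188 \left(\left(\frac{26}{-24} + \frac{1}{4} \left(-24\right)\right) + 1578\right) = 6188 \left(\left(26 \left(- \frac{1}{24}\right) - 6\right) + 1578\right) = 6188 \left(\left(- \frac{13}{12} - 6\right) + 1578\right) = 6188 \left(- \frac{85}{12} + 1578\right) = 6188 \cdot \frac{18851}{12} = \frac{29162497}{3}$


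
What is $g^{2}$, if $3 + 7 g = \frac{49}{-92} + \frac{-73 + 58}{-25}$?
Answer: $\frac{1819801}{10368400} \approx 0.17551$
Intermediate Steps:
$g = - \frac{1349}{3220}$ ($g = - \frac{3}{7} + \frac{\frac{49}{-92} + \frac{-73 + 58}{-25}}{7} = - \frac{3}{7} + \frac{49 \left(- \frac{1}{92}\right) - - \frac{3}{5}}{7} = - \frac{3}{7} + \frac{- \frac{49}{92} + \frac{3}{5}}{7} = - \frac{3}{7} + \frac{1}{7} \cdot \frac{31}{460} = - \frac{3}{7} + \frac{31}{3220} = - \frac{1349}{3220} \approx -0.41894$)
$g^{2} = \left(- \frac{1349}{3220}\right)^{2} = \frac{1819801}{10368400}$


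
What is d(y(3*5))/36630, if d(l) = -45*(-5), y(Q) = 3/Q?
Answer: 5/814 ≈ 0.0061425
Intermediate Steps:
d(l) = 225
d(y(3*5))/36630 = 225/36630 = 225*(1/36630) = 5/814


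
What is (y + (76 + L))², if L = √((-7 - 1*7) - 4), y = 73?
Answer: 22183 + 894*I*√2 ≈ 22183.0 + 1264.3*I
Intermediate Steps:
L = 3*I*√2 (L = √((-7 - 7) - 4) = √(-14 - 4) = √(-18) = 3*I*√2 ≈ 4.2426*I)
(y + (76 + L))² = (73 + (76 + 3*I*√2))² = (149 + 3*I*√2)²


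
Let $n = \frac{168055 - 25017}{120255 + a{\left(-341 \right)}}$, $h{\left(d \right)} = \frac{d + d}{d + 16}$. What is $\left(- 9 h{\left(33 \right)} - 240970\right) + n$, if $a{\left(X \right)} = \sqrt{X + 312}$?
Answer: $\frac{2 \left(- 5904062 \sqrt{29} + 709989471379 i\right)}{49 \left(\sqrt{29} - 120255 i\right)} \approx -2.4098 \cdot 10^{5} - 5.3268 \cdot 10^{-5} i$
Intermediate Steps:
$a{\left(X \right)} = \sqrt{312 + X}$
$h{\left(d \right)} = \frac{2 d}{16 + d}$
$n = \frac{143038}{120255 + i \sqrt{29}}$ ($n = \frac{168055 - 25017}{120255 + \sqrt{312 - 341}} = \frac{143038}{120255 + \sqrt{-29}} = \frac{143038}{120255 + i \sqrt{29}} \approx 1.1895 - 5.3265 \cdot 10^{-5} i$)
$\left(- 9 h{\left(33 \right)} - 240970\right) + n = \left(- 9 \cdot 2 \cdot 33 \frac{1}{16 + 33} - 240970\right) + \left(\frac{8600517345}{7230632527} - \frac{71519 i \sqrt{29}}{7230632527}\right) = \left(- 9 \cdot 2 \cdot 33 \cdot \frac{1}{49} - 240970\right) + \left(\frac{8600517345}{7230632527} - \frac{71519 i \sqrt{29}}{7230632527}\right) = \left(\left(-9\right) \frac{66}{49} - 240970\right) + \left(\frac{8600517345}{7230632527} - \frac{71519 i \sqrt{29}}{7230632527}\right) = \left(- \frac{594}{49} - 240970\right) + \left(\frac{8600517345}{7230632527} - \frac{71519 i \sqrt{29}}{7230632527}\right) = - \frac{11808124}{49} + \left(\frac{8600517345}{7230632527} - \frac{71519 i \sqrt{29}}{7230632527}\right) = - \frac{85379784051899443}{354300993823} - \frac{71519 i \sqrt{29}}{7230632527}$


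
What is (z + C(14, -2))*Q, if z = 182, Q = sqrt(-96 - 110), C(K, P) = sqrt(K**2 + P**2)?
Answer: I*sqrt(206)*(182 + 10*sqrt(2)) ≈ 2815.2*I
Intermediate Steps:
Q = I*sqrt(206) (Q = sqrt(-206) = I*sqrt(206) ≈ 14.353*I)
(z + C(14, -2))*Q = (182 + sqrt(14**2 + (-2)**2))*(I*sqrt(206)) = (182 + sqrt(196 + 4))*(I*sqrt(206)) = (182 + sqrt(200))*(I*sqrt(206)) = (182 + 10*sqrt(2))*(I*sqrt(206)) = I*sqrt(206)*(182 + 10*sqrt(2))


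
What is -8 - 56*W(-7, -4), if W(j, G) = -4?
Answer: 216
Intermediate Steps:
-8 - 56*W(-7, -4) = -8 - 56*(-4) = -8 + 224 = 216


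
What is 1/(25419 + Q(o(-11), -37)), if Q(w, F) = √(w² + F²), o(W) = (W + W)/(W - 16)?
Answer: 18530451/471024535484 - 27*√998485/471024535484 ≈ 3.9283e-5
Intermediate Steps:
o(W) = 2*W/(-16 + W) (o(W) = (2*W)/(-16 + W) = 2*W/(-16 + W))
Q(w, F) = √(F² + w²)
1/(25419 + Q(o(-11), -37)) = 1/(25419 + √((-37)² + (2*(-11)/(-16 - 11))²)) = 1/(25419 + √(1369 + (2*(-11)/(-27))²)) = 1/(25419 + √(1369 + (2*(-11)*(-1/27))²)) = 1/(25419 + √(1369 + (22/27)²)) = 1/(25419 + √(1369 + 484/729)) = 1/(25419 + √(998485/729)) = 1/(25419 + √998485/27)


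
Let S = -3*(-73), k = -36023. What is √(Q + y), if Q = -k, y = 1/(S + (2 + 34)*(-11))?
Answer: √1128564390/177 ≈ 189.80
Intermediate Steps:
S = 219
y = -1/177 (y = 1/(219 + (2 + 34)*(-11)) = 1/(219 + 36*(-11)) = 1/(219 - 396) = 1/(-177) = -1/177 ≈ -0.0056497)
Q = 36023 (Q = -1*(-36023) = 36023)
√(Q + y) = √(36023 - 1/177) = √(6376070/177) = √1128564390/177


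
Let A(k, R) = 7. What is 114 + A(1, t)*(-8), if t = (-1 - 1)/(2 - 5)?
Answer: 58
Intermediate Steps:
t = ⅔ (t = -2/(-3) = -2*(-⅓) = ⅔ ≈ 0.66667)
114 + A(1, t)*(-8) = 114 + 7*(-8) = 114 - 56 = 58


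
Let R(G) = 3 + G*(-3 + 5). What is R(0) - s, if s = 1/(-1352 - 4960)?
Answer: 18937/6312 ≈ 3.0002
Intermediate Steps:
R(G) = 3 + 2*G (R(G) = 3 + G*2 = 3 + 2*G)
s = -1/6312 (s = 1/(-6312) = -1/6312 ≈ -0.00015843)
R(0) - s = (3 + 2*0) - 1*(-1/6312) = (3 + 0) + 1/6312 = 3 + 1/6312 = 18937/6312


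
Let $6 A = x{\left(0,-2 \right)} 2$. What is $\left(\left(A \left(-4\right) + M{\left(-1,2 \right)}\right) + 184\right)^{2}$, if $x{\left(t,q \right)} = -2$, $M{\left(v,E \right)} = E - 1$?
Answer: $\frac{316969}{9} \approx 35219.0$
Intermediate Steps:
$M{\left(v,E \right)} = -1 + E$
$A = - \frac{2}{3}$ ($A = \frac{\left(-2\right) 2}{6} = \frac{1}{6} \left(-4\right) = - \frac{2}{3} \approx -0.66667$)
$\left(\left(A \left(-4\right) + M{\left(-1,2 \right)}\right) + 184\right)^{2} = \left(\left(\left(- \frac{2}{3}\right) \left(-4\right) + \left(-1 + 2\right)\right) + 184\right)^{2} = \left(\left(\frac{8}{3} + 1\right) + 184\right)^{2} = \left(\frac{11}{3} + 184\right)^{2} = \left(\frac{563}{3}\right)^{2} = \frac{316969}{9}$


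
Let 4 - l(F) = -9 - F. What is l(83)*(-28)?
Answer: -2688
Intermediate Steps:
l(F) = 13 + F (l(F) = 4 - (-9 - F) = 4 + (9 + F) = 13 + F)
l(83)*(-28) = (13 + 83)*(-28) = 96*(-28) = -2688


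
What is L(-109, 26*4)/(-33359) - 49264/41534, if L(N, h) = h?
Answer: -823858656/692766353 ≈ -1.1892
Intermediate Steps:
L(-109, 26*4)/(-33359) - 49264/41534 = (26*4)/(-33359) - 49264/41534 = 104*(-1/33359) - 49264*1/41534 = -104/33359 - 24632/20767 = -823858656/692766353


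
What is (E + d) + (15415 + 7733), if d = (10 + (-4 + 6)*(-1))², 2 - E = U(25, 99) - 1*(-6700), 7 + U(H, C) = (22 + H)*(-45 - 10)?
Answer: 19106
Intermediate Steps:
U(H, C) = -1217 - 55*H (U(H, C) = -7 + (22 + H)*(-45 - 10) = -7 + (22 + H)*(-55) = -7 + (-1210 - 55*H) = -1217 - 55*H)
E = -4106 (E = 2 - ((-1217 - 55*25) - 1*(-6700)) = 2 - ((-1217 - 1375) + 6700) = 2 - (-2592 + 6700) = 2 - 1*4108 = 2 - 4108 = -4106)
d = 64 (d = (10 + 2*(-1))² = (10 - 2)² = 8² = 64)
(E + d) + (15415 + 7733) = (-4106 + 64) + (15415 + 7733) = -4042 + 23148 = 19106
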